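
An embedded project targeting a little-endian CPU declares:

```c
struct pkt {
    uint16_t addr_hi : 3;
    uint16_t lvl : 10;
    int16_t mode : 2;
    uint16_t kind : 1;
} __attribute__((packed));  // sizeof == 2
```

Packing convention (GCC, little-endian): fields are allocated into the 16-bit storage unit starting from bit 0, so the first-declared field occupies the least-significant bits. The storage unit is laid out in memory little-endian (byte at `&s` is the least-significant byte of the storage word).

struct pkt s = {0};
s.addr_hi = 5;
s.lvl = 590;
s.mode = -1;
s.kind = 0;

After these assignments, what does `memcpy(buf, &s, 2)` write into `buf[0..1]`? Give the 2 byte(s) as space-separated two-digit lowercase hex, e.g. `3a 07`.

75 72

addr_hi (3b) val=5 bits=0x5 at bit 0: 0x0005
lvl (10b) val=590 bits=0x24e at bit 3: 0x1275
mode (2b) val=-1 bits=0x3 at bit 13: 0x7275
kind (1b) val=0 bits=0x0 at bit 15: 0x7275
word = 0x7275 → little-endian bytes:
  [0]=0x75  [1]=0x72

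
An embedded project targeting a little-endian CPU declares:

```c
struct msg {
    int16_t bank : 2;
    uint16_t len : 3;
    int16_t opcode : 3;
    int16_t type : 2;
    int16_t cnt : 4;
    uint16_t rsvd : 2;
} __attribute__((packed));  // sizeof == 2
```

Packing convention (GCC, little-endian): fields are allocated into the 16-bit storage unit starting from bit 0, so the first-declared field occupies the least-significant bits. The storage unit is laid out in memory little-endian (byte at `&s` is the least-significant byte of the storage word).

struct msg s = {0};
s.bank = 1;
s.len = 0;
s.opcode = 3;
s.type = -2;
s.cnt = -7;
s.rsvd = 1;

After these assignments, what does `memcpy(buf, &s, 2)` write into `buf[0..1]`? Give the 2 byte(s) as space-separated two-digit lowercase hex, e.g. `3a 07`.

61 66

[0+:2] bank=1 & 0x3 = 0x1; word=0x0001
[2+:3] len=0 & 0x7 = 0x0; word=0x0001
[5+:3] opcode=3 & 0x7 = 0x3; word=0x0061
[8+:2] type=-2 & 0x3 = 0x2; word=0x0261
[10+:4] cnt=-7 & 0xf = 0x9; word=0x2661
[14+:2] rsvd=1 & 0x3 = 0x1; word=0x6661
word = 0x6661 → little-endian bytes:
  [0]=0x61  [1]=0x66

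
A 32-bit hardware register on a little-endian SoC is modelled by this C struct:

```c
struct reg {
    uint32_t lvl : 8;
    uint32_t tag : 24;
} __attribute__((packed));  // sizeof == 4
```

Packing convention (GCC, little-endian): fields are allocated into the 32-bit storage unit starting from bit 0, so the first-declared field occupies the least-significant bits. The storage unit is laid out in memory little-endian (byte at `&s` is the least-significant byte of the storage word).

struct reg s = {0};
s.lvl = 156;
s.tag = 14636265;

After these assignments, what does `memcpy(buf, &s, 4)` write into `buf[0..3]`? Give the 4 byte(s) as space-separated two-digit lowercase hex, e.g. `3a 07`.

9c e9 54 df

[0+:8] lvl=156 & 0xff = 0x9c; word=0x0000009c
[8+:24] tag=14636265 & 0xffffff = 0xdf54e9; word=0xdf54e99c
word = 0xdf54e99c → little-endian bytes:
  [0]=0x9c  [1]=0xe9  [2]=0x54  [3]=0xdf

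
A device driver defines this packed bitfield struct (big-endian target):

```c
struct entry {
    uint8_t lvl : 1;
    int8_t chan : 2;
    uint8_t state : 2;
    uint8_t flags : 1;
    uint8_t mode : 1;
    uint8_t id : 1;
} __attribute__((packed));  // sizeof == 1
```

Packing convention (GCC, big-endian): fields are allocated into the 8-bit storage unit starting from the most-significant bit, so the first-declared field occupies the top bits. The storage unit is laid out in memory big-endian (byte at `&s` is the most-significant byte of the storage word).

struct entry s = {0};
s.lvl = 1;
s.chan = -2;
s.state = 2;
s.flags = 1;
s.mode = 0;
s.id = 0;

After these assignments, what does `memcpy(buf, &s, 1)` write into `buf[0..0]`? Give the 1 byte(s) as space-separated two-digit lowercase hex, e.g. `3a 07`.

lvl:1 = 1 → 0x1 << 7 → word 0x80
chan:2 = -2 → 0x2 << 5 → word 0xc0
state:2 = 2 → 0x2 << 3 → word 0xd0
flags:1 = 1 → 0x1 << 2 → word 0xd4
mode:1 = 0 → 0x0 << 1 → word 0xd4
id:1 = 0 → 0x0 << 0 → word 0xd4
word = 0xd4 → big-endian bytes:
  [0]=0xd4

d4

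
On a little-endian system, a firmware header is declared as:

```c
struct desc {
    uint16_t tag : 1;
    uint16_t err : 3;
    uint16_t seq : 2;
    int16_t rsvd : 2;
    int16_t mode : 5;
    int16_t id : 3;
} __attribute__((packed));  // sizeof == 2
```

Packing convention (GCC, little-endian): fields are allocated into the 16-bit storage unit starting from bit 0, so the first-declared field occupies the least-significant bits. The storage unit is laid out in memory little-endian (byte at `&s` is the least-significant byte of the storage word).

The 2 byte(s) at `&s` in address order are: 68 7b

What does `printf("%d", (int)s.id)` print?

3

[0]=0x68 [1]=0x7b (little-endian) → word 0x7b68
tag:1 @ bit 0 → (0x7b68>>0)&0x1 = 0x0
err:3 @ bit 1 → (0x7b68>>1)&0x7 = 0x4
seq:2 @ bit 4 → (0x7b68>>4)&0x3 = 0x2
rsvd:2 @ bit 6 → (0x7b68>>6)&0x3 = 0x1
mode:5 @ bit 8 → (0x7b68>>8)&0x1f = 0x1b
id:3 @ bit 13 → (0x7b68>>13)&0x7 = 0x3  ←
id signed 3b, MSB=0: value = 3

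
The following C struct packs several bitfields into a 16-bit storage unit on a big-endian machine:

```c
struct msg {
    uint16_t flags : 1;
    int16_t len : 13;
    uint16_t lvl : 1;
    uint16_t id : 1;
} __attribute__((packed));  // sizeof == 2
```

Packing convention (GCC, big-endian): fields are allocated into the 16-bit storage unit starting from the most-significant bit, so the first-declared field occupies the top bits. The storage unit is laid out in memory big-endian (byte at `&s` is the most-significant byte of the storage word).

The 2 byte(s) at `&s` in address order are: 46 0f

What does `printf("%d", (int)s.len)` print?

[0]=0x46 [1]=0x0f (big-endian) → word 0x460f
flags [15+:1] = (word>>15) & 0x1 = 0
len [2+:13] = (word>>2) & 0x1fff = 4483  ←
lvl [1+:1] = (word>>1) & 0x1 = 1
id [0+:1] = (word>>0) & 0x1 = 1
len signed 13b, MSB=1: 4483 - 8192 = -3709

-3709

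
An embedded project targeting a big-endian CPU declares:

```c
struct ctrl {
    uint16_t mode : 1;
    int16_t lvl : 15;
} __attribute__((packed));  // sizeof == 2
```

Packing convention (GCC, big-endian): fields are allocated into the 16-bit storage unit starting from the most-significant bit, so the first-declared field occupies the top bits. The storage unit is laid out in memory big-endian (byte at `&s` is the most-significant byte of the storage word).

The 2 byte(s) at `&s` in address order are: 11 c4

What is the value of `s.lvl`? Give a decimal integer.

[0]=0x11 [1]=0xc4 (big-endian) → word 0x11c4
mode [15+:1] = (word>>15) & 0x1 = 0
lvl [0+:15] = (word>>0) & 0x7fff = 4548  ←
lvl signed 15b, MSB=0: value = 4548

4548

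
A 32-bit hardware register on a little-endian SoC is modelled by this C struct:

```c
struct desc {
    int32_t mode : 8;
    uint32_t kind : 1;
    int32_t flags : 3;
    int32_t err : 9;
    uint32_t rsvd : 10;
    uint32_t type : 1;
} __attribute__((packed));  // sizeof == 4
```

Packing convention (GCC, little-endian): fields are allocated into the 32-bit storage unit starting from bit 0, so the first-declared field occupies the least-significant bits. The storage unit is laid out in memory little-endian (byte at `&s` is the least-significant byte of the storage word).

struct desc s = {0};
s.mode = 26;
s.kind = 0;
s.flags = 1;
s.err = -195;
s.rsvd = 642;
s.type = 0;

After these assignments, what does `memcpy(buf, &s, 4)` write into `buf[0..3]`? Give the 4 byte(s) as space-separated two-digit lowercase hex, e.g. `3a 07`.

1a d2 53 50

mode:8 = 26 → 0x1a << 0 → word 0x0000001a
kind:1 = 0 → 0x0 << 8 → word 0x0000001a
flags:3 = 1 → 0x1 << 9 → word 0x0000021a
err:9 = -195 → 0x13d << 12 → word 0x0013d21a
rsvd:10 = 642 → 0x282 << 21 → word 0x5053d21a
type:1 = 0 → 0x0 << 31 → word 0x5053d21a
word = 0x5053d21a → little-endian bytes:
  [0]=0x1a  [1]=0xd2  [2]=0x53  [3]=0x50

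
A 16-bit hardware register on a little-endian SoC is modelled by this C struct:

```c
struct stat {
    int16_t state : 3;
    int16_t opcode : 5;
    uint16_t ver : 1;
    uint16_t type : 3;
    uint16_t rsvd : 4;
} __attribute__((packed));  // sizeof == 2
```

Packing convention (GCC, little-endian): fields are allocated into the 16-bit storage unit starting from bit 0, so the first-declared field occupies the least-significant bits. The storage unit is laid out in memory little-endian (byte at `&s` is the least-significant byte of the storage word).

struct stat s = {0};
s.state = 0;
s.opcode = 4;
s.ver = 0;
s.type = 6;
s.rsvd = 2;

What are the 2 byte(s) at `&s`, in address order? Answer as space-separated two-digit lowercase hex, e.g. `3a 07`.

[0+:3] state=0 & 0x7 = 0x0; word=0x0000
[3+:5] opcode=4 & 0x1f = 0x4; word=0x0020
[8+:1] ver=0 & 0x1 = 0x0; word=0x0020
[9+:3] type=6 & 0x7 = 0x6; word=0x0c20
[12+:4] rsvd=2 & 0xf = 0x2; word=0x2c20
word = 0x2c20 → little-endian bytes:
  [0]=0x20  [1]=0x2c

20 2c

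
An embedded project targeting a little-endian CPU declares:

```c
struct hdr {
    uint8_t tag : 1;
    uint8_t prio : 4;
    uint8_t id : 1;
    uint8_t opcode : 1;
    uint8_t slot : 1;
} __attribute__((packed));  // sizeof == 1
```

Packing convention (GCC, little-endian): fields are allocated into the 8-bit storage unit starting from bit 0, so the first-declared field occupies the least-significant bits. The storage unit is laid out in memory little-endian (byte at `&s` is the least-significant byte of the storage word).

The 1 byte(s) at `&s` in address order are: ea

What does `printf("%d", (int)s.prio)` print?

5

[0]=0xea (little-endian) → word 0xea
tag [0+:1] = (word>>0) & 0x1 = 0
prio [1+:4] = (word>>1) & 0xf = 5  ←
id [5+:1] = (word>>5) & 0x1 = 1
opcode [6+:1] = (word>>6) & 0x1 = 1
slot [7+:1] = (word>>7) & 0x1 = 1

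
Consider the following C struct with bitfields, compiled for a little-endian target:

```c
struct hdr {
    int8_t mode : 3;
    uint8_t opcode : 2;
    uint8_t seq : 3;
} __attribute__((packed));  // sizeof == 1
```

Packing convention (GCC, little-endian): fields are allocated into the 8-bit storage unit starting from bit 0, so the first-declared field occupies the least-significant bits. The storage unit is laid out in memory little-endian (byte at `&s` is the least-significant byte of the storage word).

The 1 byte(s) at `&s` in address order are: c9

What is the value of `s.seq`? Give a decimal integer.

6

[0]=0xc9 (little-endian) → word 0xc9
mode [0+:3] = (word>>0) & 0x7 = 1
opcode [3+:2] = (word>>3) & 0x3 = 1
seq [5+:3] = (word>>5) & 0x7 = 6  ←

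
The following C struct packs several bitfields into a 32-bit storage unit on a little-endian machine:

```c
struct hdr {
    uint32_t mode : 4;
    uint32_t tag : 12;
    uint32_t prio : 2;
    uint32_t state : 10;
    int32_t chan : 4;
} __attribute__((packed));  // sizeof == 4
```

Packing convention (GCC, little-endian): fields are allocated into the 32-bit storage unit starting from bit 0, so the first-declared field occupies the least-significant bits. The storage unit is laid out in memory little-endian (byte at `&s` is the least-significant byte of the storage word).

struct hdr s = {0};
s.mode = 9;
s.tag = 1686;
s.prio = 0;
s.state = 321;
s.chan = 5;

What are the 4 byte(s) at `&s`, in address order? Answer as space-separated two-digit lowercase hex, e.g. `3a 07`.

[0+:4] mode=9 & 0xf = 0x9; word=0x00000009
[4+:12] tag=1686 & 0xfff = 0x696; word=0x00006969
[16+:2] prio=0 & 0x3 = 0x0; word=0x00006969
[18+:10] state=321 & 0x3ff = 0x141; word=0x05046969
[28+:4] chan=5 & 0xf = 0x5; word=0x55046969
word = 0x55046969 → little-endian bytes:
  [0]=0x69  [1]=0x69  [2]=0x04  [3]=0x55

69 69 04 55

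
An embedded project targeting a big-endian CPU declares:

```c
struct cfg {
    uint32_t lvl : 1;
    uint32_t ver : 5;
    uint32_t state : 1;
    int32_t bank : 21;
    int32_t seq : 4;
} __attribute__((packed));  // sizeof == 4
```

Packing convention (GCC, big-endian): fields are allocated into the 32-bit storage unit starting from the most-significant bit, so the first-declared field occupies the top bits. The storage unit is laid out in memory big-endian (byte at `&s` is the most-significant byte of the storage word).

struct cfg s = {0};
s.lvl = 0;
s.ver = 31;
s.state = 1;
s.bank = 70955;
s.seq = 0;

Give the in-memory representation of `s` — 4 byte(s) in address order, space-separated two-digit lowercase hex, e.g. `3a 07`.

7e 11 52 b0

[31+:1] lvl=0 & 0x1 = 0x0; word=0x00000000
[26+:5] ver=31 & 0x1f = 0x1f; word=0x7c000000
[25+:1] state=1 & 0x1 = 0x1; word=0x7e000000
[4+:21] bank=70955 & 0x1fffff = 0x1152b; word=0x7e1152b0
[0+:4] seq=0 & 0xf = 0x0; word=0x7e1152b0
word = 0x7e1152b0 → big-endian bytes:
  [0]=0x7e  [1]=0x11  [2]=0x52  [3]=0xb0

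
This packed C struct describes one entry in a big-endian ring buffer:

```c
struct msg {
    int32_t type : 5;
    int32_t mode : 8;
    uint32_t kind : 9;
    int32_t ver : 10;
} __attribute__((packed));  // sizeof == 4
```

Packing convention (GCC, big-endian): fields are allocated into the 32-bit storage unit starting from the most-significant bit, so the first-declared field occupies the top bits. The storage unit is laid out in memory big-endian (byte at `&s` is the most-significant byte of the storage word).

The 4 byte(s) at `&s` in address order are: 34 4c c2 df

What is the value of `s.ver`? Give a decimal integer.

-289

[0]=0x34 [1]=0x4c [2]=0xc2 [3]=0xdf (big-endian) → word 0x344cc2df
type:5 @ bit 27 → (0x344cc2df>>27)&0x1f = 0x6
mode:8 @ bit 19 → (0x344cc2df>>19)&0xff = 0x89
kind:9 @ bit 10 → (0x344cc2df>>10)&0x1ff = 0x130
ver:10 @ bit 0 → (0x344cc2df>>0)&0x3ff = 0x2df  ←
ver signed 10b, MSB=1: 735 - 1024 = -289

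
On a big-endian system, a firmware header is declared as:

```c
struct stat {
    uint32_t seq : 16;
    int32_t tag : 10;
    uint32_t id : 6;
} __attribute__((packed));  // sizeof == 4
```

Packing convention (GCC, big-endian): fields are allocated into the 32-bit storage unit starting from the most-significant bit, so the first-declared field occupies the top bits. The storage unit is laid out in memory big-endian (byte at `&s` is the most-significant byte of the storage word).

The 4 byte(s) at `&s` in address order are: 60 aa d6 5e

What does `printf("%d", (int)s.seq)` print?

[0]=0x60 [1]=0xaa [2]=0xd6 [3]=0x5e (big-endian) → word 0x60aad65e
seq [16+:16] = (word>>16) & 0xffff = 24746  ←
tag [6+:10] = (word>>6) & 0x3ff = 857
id [0+:6] = (word>>0) & 0x3f = 30

24746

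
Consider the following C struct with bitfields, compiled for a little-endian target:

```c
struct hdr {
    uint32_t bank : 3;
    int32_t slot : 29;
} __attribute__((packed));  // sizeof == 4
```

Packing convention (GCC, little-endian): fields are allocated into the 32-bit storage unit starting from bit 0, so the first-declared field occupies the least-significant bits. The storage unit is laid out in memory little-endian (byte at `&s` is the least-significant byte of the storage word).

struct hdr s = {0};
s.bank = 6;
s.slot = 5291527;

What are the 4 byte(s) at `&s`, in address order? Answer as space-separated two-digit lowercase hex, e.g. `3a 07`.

bank:3 = 6 → 0x6 << 0 → word 0x00000006
slot:29 = 5291527 → 0x50be07 << 3 → word 0x0285f03e
word = 0x0285f03e → little-endian bytes:
  [0]=0x3e  [1]=0xf0  [2]=0x85  [3]=0x02

3e f0 85 02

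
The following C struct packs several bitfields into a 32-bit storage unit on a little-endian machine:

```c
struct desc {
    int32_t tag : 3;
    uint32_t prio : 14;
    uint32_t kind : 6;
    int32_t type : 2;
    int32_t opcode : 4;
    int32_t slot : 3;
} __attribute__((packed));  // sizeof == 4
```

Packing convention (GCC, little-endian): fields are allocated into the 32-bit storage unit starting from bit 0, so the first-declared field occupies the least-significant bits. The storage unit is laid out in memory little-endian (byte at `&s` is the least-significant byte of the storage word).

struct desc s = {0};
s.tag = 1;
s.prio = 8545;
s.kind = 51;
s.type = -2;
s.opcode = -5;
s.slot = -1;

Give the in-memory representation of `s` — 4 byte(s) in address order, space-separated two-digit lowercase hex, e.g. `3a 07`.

09 0b 67 f7

tag (3b) val=1 bits=0x1 at bit 0: 0x00000001
prio (14b) val=8545 bits=0x2161 at bit 3: 0x00010b09
kind (6b) val=51 bits=0x33 at bit 17: 0x00670b09
type (2b) val=-2 bits=0x2 at bit 23: 0x01670b09
opcode (4b) val=-5 bits=0xb at bit 25: 0x17670b09
slot (3b) val=-1 bits=0x7 at bit 29: 0xf7670b09
word = 0xf7670b09 → little-endian bytes:
  [0]=0x09  [1]=0x0b  [2]=0x67  [3]=0xf7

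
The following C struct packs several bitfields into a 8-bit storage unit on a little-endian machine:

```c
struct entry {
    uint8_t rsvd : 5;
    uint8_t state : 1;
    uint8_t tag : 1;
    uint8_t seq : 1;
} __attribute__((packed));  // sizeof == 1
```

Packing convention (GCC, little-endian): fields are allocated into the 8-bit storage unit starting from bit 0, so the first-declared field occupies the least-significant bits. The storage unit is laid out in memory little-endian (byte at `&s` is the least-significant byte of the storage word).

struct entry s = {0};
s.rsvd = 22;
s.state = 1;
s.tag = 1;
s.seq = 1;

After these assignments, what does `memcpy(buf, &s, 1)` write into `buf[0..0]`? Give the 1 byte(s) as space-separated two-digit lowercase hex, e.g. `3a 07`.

[0+:5] rsvd=22 & 0x1f = 0x16; word=0x16
[5+:1] state=1 & 0x1 = 0x1; word=0x36
[6+:1] tag=1 & 0x1 = 0x1; word=0x76
[7+:1] seq=1 & 0x1 = 0x1; word=0xf6
word = 0xf6 → little-endian bytes:
  [0]=0xf6

f6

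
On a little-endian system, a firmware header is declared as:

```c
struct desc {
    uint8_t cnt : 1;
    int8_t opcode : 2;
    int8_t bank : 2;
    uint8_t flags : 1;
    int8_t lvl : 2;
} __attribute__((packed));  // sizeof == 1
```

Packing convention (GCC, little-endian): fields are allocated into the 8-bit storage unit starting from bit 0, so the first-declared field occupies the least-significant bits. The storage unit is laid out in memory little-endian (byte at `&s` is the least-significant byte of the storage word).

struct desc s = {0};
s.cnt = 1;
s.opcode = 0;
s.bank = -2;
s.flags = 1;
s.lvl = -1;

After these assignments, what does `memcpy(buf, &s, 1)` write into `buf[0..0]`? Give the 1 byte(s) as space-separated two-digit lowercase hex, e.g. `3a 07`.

cnt:1 = 1 → 0x1 << 0 → word 0x01
opcode:2 = 0 → 0x0 << 1 → word 0x01
bank:2 = -2 → 0x2 << 3 → word 0x11
flags:1 = 1 → 0x1 << 5 → word 0x31
lvl:2 = -1 → 0x3 << 6 → word 0xf1
word = 0xf1 → little-endian bytes:
  [0]=0xf1

f1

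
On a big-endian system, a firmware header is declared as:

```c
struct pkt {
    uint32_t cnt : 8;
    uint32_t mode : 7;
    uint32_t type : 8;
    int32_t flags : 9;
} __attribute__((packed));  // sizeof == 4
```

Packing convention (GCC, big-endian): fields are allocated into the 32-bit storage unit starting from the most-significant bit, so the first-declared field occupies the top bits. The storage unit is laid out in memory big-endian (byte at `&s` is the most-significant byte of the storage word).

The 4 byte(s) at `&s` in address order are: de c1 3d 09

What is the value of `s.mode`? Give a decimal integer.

[0]=0xde [1]=0xc1 [2]=0x3d [3]=0x09 (big-endian) → word 0xdec13d09
cnt [24+:8] = (word>>24) & 0xff = 222
mode [17+:7] = (word>>17) & 0x7f = 96  ←
type [9+:8] = (word>>9) & 0xff = 158
flags [0+:9] = (word>>0) & 0x1ff = 265

96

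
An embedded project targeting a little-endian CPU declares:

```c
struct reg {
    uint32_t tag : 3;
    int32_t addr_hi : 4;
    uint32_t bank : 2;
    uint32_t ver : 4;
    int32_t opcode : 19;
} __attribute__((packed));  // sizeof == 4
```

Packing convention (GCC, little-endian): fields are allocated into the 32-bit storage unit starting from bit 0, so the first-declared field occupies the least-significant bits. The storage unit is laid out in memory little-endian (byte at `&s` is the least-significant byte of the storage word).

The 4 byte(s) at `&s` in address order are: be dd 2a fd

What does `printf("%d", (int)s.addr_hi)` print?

7

[0]=0xbe [1]=0xdd [2]=0x2a [3]=0xfd (little-endian) → word 0xfd2addbe
tag:3 @ bit 0 → (0xfd2addbe>>0)&0x7 = 0x6
addr_hi:4 @ bit 3 → (0xfd2addbe>>3)&0xf = 0x7  ←
bank:2 @ bit 7 → (0xfd2addbe>>7)&0x3 = 0x3
ver:4 @ bit 9 → (0xfd2addbe>>9)&0xf = 0xe
opcode:19 @ bit 13 → (0xfd2addbe>>13)&0x7ffff = 0x7e956
addr_hi signed 4b, MSB=0: value = 7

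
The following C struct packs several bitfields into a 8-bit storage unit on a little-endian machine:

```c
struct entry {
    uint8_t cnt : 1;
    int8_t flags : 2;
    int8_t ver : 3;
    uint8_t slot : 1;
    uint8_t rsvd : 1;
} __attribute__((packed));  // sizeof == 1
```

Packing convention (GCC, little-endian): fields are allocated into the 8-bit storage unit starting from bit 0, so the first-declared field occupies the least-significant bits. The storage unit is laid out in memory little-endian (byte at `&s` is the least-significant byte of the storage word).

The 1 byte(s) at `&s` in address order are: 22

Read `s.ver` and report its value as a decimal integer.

-4

[0]=0x22 (little-endian) → word 0x22
cnt [0+:1] = (word>>0) & 0x1 = 0
flags [1+:2] = (word>>1) & 0x3 = 1
ver [3+:3] = (word>>3) & 0x7 = 4  ←
slot [6+:1] = (word>>6) & 0x1 = 0
rsvd [7+:1] = (word>>7) & 0x1 = 0
ver signed 3b, MSB=1: 4 - 8 = -4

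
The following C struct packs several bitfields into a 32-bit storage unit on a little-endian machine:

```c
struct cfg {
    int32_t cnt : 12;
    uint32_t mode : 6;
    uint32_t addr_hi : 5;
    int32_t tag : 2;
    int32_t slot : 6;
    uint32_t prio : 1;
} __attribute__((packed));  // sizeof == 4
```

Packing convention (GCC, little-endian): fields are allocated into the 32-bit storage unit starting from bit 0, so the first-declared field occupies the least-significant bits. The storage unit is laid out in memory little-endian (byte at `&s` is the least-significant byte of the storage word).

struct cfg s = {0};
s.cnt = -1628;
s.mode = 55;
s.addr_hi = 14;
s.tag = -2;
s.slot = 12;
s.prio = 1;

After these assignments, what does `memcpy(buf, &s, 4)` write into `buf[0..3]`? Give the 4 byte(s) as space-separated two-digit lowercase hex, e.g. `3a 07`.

[0+:12] cnt=-1628 & 0xfff = 0x9a4; word=0x000009a4
[12+:6] mode=55 & 0x3f = 0x37; word=0x000379a4
[18+:5] addr_hi=14 & 0x1f = 0xe; word=0x003b79a4
[23+:2] tag=-2 & 0x3 = 0x2; word=0x013b79a4
[25+:6] slot=12 & 0x3f = 0xc; word=0x193b79a4
[31+:1] prio=1 & 0x1 = 0x1; word=0x993b79a4
word = 0x993b79a4 → little-endian bytes:
  [0]=0xa4  [1]=0x79  [2]=0x3b  [3]=0x99

a4 79 3b 99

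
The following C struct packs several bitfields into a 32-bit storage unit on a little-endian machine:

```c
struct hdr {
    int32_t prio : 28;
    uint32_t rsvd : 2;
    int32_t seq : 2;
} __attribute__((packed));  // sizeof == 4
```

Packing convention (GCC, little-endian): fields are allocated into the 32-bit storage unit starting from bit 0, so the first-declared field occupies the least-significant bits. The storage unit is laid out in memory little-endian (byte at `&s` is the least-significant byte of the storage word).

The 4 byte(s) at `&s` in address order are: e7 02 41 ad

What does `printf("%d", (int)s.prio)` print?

-46071065

[0]=0xe7 [1]=0x02 [2]=0x41 [3]=0xad (little-endian) → word 0xad4102e7
prio:28 @ bit 0 → (0xad4102e7>>0)&0xfffffff = 0xd4102e7  ←
rsvd:2 @ bit 28 → (0xad4102e7>>28)&0x3 = 0x2
seq:2 @ bit 30 → (0xad4102e7>>30)&0x3 = 0x2
prio signed 28b, MSB=1: 222364391 - 268435456 = -46071065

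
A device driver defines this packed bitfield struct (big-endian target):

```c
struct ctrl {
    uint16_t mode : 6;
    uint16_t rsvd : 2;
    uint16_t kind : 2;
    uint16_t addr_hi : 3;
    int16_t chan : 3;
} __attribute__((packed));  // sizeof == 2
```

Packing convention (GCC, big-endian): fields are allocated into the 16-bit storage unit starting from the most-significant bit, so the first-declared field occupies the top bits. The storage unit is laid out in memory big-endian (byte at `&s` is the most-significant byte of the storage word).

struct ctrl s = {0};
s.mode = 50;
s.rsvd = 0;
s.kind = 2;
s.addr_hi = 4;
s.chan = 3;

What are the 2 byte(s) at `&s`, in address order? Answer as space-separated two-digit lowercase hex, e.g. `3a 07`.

[10+:6] mode=50 & 0x3f = 0x32; word=0xc800
[8+:2] rsvd=0 & 0x3 = 0x0; word=0xc800
[6+:2] kind=2 & 0x3 = 0x2; word=0xc880
[3+:3] addr_hi=4 & 0x7 = 0x4; word=0xc8a0
[0+:3] chan=3 & 0x7 = 0x3; word=0xc8a3
word = 0xc8a3 → big-endian bytes:
  [0]=0xc8  [1]=0xa3

c8 a3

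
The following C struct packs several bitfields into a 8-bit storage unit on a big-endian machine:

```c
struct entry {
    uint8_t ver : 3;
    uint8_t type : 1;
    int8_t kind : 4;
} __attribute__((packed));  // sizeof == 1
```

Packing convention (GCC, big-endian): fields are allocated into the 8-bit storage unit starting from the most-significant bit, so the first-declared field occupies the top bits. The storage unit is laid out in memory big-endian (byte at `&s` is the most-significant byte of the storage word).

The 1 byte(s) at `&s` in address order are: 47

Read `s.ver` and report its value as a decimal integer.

2

[0]=0x47 (big-endian) → word 0x47
ver [5+:3] = (word>>5) & 0x7 = 2  ←
type [4+:1] = (word>>4) & 0x1 = 0
kind [0+:4] = (word>>0) & 0xf = 7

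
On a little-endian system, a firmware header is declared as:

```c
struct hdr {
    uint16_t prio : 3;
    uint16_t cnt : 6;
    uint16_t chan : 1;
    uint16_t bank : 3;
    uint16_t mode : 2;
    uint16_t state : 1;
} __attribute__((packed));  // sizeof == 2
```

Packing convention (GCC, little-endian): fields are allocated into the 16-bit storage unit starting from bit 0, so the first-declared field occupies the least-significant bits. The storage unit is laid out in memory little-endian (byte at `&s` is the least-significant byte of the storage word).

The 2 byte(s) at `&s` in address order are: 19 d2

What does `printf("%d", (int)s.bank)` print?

4

[0]=0x19 [1]=0xd2 (little-endian) → word 0xd219
prio:3 @ bit 0 → (0xd219>>0)&0x7 = 0x1
cnt:6 @ bit 3 → (0xd219>>3)&0x3f = 0x3
chan:1 @ bit 9 → (0xd219>>9)&0x1 = 0x1
bank:3 @ bit 10 → (0xd219>>10)&0x7 = 0x4  ←
mode:2 @ bit 13 → (0xd219>>13)&0x3 = 0x2
state:1 @ bit 15 → (0xd219>>15)&0x1 = 0x1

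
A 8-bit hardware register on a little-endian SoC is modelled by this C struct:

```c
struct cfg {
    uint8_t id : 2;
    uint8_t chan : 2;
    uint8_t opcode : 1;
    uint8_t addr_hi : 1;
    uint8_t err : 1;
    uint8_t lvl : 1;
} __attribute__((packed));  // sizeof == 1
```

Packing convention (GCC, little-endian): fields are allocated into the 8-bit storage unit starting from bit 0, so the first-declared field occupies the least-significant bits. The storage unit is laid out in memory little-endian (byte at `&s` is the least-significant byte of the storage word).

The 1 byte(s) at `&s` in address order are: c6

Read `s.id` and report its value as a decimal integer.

[0]=0xc6 (little-endian) → word 0xc6
id:2 @ bit 0 → (0xc6>>0)&0x3 = 0x2  ←
chan:2 @ bit 2 → (0xc6>>2)&0x3 = 0x1
opcode:1 @ bit 4 → (0xc6>>4)&0x1 = 0x0
addr_hi:1 @ bit 5 → (0xc6>>5)&0x1 = 0x0
err:1 @ bit 6 → (0xc6>>6)&0x1 = 0x1
lvl:1 @ bit 7 → (0xc6>>7)&0x1 = 0x1

2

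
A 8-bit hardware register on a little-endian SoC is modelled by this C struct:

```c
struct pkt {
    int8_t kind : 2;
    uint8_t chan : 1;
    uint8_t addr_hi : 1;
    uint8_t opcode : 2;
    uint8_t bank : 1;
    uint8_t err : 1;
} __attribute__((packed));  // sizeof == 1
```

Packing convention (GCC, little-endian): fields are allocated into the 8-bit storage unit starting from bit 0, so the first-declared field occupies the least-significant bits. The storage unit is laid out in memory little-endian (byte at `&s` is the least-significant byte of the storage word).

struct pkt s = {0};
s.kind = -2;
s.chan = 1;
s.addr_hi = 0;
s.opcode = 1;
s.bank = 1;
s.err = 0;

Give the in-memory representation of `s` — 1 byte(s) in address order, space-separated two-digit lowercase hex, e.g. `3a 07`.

56

[0+:2] kind=-2 & 0x3 = 0x2; word=0x02
[2+:1] chan=1 & 0x1 = 0x1; word=0x06
[3+:1] addr_hi=0 & 0x1 = 0x0; word=0x06
[4+:2] opcode=1 & 0x3 = 0x1; word=0x16
[6+:1] bank=1 & 0x1 = 0x1; word=0x56
[7+:1] err=0 & 0x1 = 0x0; word=0x56
word = 0x56 → little-endian bytes:
  [0]=0x56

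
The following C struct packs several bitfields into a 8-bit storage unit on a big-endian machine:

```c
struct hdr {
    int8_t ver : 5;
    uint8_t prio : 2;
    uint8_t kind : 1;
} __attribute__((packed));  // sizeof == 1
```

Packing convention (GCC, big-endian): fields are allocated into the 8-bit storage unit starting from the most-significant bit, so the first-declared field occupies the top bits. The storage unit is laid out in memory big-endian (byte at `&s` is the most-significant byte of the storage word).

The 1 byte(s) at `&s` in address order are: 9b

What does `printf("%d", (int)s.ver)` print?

[0]=0x9b (big-endian) → word 0x9b
ver:5 @ bit 3 → (0x9b>>3)&0x1f = 0x13  ←
prio:2 @ bit 1 → (0x9b>>1)&0x3 = 0x1
kind:1 @ bit 0 → (0x9b>>0)&0x1 = 0x1
ver signed 5b, MSB=1: 19 - 32 = -13

-13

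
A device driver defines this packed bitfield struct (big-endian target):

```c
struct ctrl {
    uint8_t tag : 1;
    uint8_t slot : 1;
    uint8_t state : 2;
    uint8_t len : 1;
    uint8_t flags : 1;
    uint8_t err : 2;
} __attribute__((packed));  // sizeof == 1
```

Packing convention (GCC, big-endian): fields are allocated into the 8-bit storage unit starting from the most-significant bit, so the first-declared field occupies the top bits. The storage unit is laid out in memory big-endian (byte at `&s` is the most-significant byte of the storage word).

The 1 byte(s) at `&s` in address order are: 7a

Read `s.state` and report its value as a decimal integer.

[0]=0x7a (big-endian) → word 0x7a
tag [7+:1] = (word>>7) & 0x1 = 0
slot [6+:1] = (word>>6) & 0x1 = 1
state [4+:2] = (word>>4) & 0x3 = 3  ←
len [3+:1] = (word>>3) & 0x1 = 1
flags [2+:1] = (word>>2) & 0x1 = 0
err [0+:2] = (word>>0) & 0x3 = 2

3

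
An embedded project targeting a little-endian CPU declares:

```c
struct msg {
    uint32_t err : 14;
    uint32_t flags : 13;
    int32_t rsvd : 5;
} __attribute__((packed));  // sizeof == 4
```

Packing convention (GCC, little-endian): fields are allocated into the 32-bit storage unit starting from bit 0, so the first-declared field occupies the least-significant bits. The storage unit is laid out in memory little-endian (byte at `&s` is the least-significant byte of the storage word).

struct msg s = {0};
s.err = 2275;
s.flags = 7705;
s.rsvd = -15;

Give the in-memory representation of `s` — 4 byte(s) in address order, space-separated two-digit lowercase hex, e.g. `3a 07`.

err:14 = 2275 → 0x8e3 << 0 → word 0x000008e3
flags:13 = 7705 → 0x1e19 << 14 → word 0x078648e3
rsvd:5 = -15 → 0x11 << 27 → word 0x8f8648e3
word = 0x8f8648e3 → little-endian bytes:
  [0]=0xe3  [1]=0x48  [2]=0x86  [3]=0x8f

e3 48 86 8f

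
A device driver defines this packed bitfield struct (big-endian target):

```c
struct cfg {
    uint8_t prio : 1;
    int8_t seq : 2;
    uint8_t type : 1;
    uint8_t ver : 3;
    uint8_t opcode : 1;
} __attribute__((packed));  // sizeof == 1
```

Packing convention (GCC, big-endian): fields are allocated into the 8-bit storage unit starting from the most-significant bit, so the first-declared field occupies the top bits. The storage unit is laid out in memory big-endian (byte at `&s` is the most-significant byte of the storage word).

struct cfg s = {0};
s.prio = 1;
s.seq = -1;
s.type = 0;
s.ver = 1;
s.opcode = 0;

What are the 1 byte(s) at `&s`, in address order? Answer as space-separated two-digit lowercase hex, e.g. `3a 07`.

[7+:1] prio=1 & 0x1 = 0x1; word=0x80
[5+:2] seq=-1 & 0x3 = 0x3; word=0xe0
[4+:1] type=0 & 0x1 = 0x0; word=0xe0
[1+:3] ver=1 & 0x7 = 0x1; word=0xe2
[0+:1] opcode=0 & 0x1 = 0x0; word=0xe2
word = 0xe2 → big-endian bytes:
  [0]=0xe2

e2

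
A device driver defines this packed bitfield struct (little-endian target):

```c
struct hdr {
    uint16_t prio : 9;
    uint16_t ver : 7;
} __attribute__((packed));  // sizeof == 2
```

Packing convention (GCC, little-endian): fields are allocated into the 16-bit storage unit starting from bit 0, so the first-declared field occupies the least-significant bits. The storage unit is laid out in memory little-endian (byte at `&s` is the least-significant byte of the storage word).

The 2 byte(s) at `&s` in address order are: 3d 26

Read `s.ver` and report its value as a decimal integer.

19

[0]=0x3d [1]=0x26 (little-endian) → word 0x263d
prio:9 @ bit 0 → (0x263d>>0)&0x1ff = 0x3d
ver:7 @ bit 9 → (0x263d>>9)&0x7f = 0x13  ←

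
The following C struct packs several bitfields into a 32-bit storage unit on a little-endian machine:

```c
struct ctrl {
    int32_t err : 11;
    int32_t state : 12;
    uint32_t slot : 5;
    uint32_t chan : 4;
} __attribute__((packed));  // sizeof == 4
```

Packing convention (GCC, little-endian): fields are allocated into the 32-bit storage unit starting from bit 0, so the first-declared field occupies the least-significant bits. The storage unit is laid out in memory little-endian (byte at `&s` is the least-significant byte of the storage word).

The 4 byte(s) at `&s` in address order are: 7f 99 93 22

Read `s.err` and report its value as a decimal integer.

[0]=0x7f [1]=0x99 [2]=0x93 [3]=0x22 (little-endian) → word 0x2293997f
err:11 @ bit 0 → (0x2293997f>>0)&0x7ff = 0x17f  ←
state:12 @ bit 11 → (0x2293997f>>11)&0xfff = 0x273
slot:5 @ bit 23 → (0x2293997f>>23)&0x1f = 0x5
chan:4 @ bit 28 → (0x2293997f>>28)&0xf = 0x2
err signed 11b, MSB=0: value = 383

383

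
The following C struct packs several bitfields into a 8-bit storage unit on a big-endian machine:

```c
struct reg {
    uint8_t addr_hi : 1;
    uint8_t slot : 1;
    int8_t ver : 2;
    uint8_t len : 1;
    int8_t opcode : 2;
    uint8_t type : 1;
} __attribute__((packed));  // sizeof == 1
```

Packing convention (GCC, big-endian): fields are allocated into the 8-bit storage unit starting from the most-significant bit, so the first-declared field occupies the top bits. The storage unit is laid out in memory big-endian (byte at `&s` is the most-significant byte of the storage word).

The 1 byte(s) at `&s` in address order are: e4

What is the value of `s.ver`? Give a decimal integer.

[0]=0xe4 (big-endian) → word 0xe4
addr_hi [7+:1] = (word>>7) & 0x1 = 1
slot [6+:1] = (word>>6) & 0x1 = 1
ver [4+:2] = (word>>4) & 0x3 = 2  ←
len [3+:1] = (word>>3) & 0x1 = 0
opcode [1+:2] = (word>>1) & 0x3 = 2
type [0+:1] = (word>>0) & 0x1 = 0
ver signed 2b, MSB=1: 2 - 4 = -2

-2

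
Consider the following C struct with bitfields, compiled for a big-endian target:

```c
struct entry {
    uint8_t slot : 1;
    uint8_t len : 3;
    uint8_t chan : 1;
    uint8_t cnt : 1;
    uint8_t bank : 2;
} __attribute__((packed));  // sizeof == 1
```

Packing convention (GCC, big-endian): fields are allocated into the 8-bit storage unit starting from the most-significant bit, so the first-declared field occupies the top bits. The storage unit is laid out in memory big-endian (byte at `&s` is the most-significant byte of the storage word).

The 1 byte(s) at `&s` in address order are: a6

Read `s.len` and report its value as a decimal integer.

2

[0]=0xa6 (big-endian) → word 0xa6
slot [7+:1] = (word>>7) & 0x1 = 1
len [4+:3] = (word>>4) & 0x7 = 2  ←
chan [3+:1] = (word>>3) & 0x1 = 0
cnt [2+:1] = (word>>2) & 0x1 = 1
bank [0+:2] = (word>>0) & 0x3 = 2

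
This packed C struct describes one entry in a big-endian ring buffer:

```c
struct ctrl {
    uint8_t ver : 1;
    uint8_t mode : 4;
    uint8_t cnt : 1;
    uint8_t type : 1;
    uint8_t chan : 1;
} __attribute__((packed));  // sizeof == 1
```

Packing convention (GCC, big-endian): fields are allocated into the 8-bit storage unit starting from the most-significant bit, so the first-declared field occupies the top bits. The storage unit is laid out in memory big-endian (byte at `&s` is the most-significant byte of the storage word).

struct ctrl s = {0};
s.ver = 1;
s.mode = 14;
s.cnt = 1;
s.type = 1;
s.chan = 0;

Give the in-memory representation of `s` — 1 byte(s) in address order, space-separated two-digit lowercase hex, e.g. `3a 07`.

ver (1b) val=1 bits=0x1 at bit 7: 0x80
mode (4b) val=14 bits=0xe at bit 3: 0xf0
cnt (1b) val=1 bits=0x1 at bit 2: 0xf4
type (1b) val=1 bits=0x1 at bit 1: 0xf6
chan (1b) val=0 bits=0x0 at bit 0: 0xf6
word = 0xf6 → big-endian bytes:
  [0]=0xf6

f6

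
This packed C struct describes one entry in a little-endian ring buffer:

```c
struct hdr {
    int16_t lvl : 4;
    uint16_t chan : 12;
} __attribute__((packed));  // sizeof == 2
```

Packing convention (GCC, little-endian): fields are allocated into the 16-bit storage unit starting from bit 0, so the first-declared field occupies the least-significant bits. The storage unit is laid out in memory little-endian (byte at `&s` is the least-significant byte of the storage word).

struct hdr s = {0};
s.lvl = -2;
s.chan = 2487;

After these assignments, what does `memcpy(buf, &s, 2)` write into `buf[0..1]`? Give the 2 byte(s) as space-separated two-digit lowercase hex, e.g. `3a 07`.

7e 9b

lvl:4 = -2 → 0xe << 0 → word 0x000e
chan:12 = 2487 → 0x9b7 << 4 → word 0x9b7e
word = 0x9b7e → little-endian bytes:
  [0]=0x7e  [1]=0x9b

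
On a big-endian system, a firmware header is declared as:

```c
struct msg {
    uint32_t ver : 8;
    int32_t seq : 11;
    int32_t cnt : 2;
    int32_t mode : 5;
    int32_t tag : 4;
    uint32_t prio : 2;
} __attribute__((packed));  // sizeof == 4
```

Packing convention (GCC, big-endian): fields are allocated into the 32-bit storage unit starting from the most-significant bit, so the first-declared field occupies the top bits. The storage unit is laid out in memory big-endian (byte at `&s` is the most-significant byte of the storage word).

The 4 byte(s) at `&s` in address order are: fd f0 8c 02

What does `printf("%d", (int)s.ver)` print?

[0]=0xfd [1]=0xf0 [2]=0x8c [3]=0x02 (big-endian) → word 0xfdf08c02
ver:8 @ bit 24 → (0xfdf08c02>>24)&0xff = 0xfd  ←
seq:11 @ bit 13 → (0xfdf08c02>>13)&0x7ff = 0x784
cnt:2 @ bit 11 → (0xfdf08c02>>11)&0x3 = 0x1
mode:5 @ bit 6 → (0xfdf08c02>>6)&0x1f = 0x10
tag:4 @ bit 2 → (0xfdf08c02>>2)&0xf = 0x0
prio:2 @ bit 0 → (0xfdf08c02>>0)&0x3 = 0x2

253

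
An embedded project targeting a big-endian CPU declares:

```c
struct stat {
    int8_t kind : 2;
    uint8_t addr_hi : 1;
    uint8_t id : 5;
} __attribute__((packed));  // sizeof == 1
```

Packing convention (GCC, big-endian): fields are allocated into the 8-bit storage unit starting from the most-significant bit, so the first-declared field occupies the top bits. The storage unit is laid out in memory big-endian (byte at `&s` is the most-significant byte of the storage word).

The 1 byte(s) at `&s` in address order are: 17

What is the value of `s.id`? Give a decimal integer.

23

[0]=0x17 (big-endian) → word 0x17
kind:2 @ bit 6 → (0x17>>6)&0x3 = 0x0
addr_hi:1 @ bit 5 → (0x17>>5)&0x1 = 0x0
id:5 @ bit 0 → (0x17>>0)&0x1f = 0x17  ←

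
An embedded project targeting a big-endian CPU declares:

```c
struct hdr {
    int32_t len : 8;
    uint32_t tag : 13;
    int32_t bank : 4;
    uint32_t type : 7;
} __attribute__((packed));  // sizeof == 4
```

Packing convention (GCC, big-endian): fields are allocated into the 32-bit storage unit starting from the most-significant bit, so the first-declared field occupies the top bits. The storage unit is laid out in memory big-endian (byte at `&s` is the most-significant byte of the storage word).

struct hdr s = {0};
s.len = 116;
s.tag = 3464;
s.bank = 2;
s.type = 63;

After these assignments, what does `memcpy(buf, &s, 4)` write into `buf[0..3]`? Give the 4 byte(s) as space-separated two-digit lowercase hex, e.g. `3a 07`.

74 6c 41 3f

len:8 = 116 → 0x74 << 24 → word 0x74000000
tag:13 = 3464 → 0xd88 << 11 → word 0x746c4000
bank:4 = 2 → 0x2 << 7 → word 0x746c4100
type:7 = 63 → 0x3f << 0 → word 0x746c413f
word = 0x746c413f → big-endian bytes:
  [0]=0x74  [1]=0x6c  [2]=0x41  [3]=0x3f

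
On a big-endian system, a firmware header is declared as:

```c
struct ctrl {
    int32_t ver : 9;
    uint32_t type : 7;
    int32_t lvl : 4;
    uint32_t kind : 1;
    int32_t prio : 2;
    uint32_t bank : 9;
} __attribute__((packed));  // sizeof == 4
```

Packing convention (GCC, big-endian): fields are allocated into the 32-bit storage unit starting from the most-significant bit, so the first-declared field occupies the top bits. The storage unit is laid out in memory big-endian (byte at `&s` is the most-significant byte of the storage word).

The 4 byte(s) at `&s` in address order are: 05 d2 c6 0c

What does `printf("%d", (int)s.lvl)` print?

[0]=0x05 [1]=0xd2 [2]=0xc6 [3]=0x0c (big-endian) → word 0x05d2c60c
ver:9 @ bit 23 → (0x05d2c60c>>23)&0x1ff = 0xb
type:7 @ bit 16 → (0x05d2c60c>>16)&0x7f = 0x52
lvl:4 @ bit 12 → (0x05d2c60c>>12)&0xf = 0xc  ←
kind:1 @ bit 11 → (0x05d2c60c>>11)&0x1 = 0x0
prio:2 @ bit 9 → (0x05d2c60c>>9)&0x3 = 0x3
bank:9 @ bit 0 → (0x05d2c60c>>0)&0x1ff = 0xc
lvl signed 4b, MSB=1: 12 - 16 = -4

-4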